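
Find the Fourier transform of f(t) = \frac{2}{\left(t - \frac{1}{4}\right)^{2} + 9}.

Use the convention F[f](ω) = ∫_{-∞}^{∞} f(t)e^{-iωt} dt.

F(ω) = \frac{2 \pi e^{- \frac{i \omega}{4} - 3 \left|{\omega}\right|}}{3}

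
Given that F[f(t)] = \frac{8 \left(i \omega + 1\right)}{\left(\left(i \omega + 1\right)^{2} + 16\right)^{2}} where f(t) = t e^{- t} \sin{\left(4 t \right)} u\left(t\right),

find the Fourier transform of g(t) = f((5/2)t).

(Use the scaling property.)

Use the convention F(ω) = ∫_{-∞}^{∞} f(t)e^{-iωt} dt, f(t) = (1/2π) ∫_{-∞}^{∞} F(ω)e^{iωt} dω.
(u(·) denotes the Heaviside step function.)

F[g](ω) = \frac{400 \left(2 i \omega + 5\right)}{\left(\left(2 i \omega + 5\right)^{2} + 400\right)^{2}}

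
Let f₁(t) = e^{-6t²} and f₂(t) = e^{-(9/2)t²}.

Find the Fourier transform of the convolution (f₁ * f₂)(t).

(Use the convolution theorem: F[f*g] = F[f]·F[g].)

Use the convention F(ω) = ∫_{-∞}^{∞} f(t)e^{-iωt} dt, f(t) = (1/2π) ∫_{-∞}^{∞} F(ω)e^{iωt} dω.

F[f₁*f₂](ω) = \frac{\sqrt{3} \pi e^{- \frac{7 \omega^{2}}{72}}}{9}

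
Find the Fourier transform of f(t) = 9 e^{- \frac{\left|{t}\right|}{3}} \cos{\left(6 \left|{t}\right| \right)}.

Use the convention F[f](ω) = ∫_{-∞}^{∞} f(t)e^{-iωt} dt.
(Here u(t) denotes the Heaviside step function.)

F(ω) = \frac{54 \left(9 \omega^{2} + 325\right)}{81 \omega^{4} - 5814 \omega^{2} + 105625}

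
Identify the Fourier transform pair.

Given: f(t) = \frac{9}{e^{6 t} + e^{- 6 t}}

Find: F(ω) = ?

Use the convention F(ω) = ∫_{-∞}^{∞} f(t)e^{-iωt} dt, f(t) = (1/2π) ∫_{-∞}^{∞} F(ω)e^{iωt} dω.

F(ω) = \frac{3 \pi}{4 \cosh{\left(\frac{\pi \omega}{12} \right)}}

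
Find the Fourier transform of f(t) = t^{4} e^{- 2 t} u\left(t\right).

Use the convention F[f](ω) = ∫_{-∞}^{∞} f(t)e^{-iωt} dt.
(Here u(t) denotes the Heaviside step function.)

F(ω) = \frac{24}{\left(i \omega + 2\right)^{5}}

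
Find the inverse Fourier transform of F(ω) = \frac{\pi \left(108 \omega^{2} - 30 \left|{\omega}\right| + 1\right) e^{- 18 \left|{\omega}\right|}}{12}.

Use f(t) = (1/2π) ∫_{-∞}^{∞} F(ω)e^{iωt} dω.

f(t) = \frac{4 t^{4}}{\left(t^{2} + 324\right)^{3}}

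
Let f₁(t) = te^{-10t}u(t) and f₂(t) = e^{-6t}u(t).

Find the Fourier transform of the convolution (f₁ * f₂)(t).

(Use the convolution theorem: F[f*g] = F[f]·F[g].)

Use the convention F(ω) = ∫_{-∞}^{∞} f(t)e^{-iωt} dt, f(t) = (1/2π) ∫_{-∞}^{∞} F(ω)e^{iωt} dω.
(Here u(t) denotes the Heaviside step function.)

F[f₁*f₂](ω) = \frac{1}{\left(i \omega + 6\right) \left(i \omega + 10\right)^{2}}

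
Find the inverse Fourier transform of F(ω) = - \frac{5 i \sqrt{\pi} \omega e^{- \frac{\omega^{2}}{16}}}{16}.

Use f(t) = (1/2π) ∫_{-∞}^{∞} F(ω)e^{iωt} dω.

f(t) = 5 t e^{- 4 t^{2}}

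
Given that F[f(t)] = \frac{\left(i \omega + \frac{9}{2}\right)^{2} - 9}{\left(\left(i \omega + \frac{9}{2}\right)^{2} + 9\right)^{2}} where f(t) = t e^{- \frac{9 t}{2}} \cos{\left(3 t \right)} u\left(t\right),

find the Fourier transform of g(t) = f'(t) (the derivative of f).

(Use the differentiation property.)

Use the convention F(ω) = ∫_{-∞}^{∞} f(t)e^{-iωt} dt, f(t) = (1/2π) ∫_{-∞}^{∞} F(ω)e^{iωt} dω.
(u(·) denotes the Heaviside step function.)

F[g](ω) = \frac{4 i \omega \left(\left(2 i \omega + 9\right)^{2} - 36\right)}{\left(\left(2 i \omega + 9\right)^{2} + 36\right)^{2}}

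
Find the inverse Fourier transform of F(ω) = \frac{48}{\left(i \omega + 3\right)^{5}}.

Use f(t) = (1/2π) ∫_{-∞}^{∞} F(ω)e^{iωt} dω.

f(t) = 2 t^{4} e^{- 3 t} u\left(t\right)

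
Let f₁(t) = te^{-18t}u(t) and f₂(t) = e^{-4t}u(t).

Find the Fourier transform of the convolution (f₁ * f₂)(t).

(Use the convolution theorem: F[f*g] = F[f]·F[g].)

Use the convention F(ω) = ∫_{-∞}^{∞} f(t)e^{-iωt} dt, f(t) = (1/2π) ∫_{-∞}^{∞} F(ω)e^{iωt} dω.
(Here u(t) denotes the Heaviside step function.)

F[f₁*f₂](ω) = \frac{1}{\left(i \omega + 4\right) \left(i \omega + 18\right)^{2}}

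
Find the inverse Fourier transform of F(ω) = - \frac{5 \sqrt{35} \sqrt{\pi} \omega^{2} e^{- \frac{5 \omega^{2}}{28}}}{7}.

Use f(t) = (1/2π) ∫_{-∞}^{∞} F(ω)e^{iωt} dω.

f(t) = 7 \left(\frac{28 t^{2}}{5} - 2\right) e^{- \frac{7 t^{2}}{5}}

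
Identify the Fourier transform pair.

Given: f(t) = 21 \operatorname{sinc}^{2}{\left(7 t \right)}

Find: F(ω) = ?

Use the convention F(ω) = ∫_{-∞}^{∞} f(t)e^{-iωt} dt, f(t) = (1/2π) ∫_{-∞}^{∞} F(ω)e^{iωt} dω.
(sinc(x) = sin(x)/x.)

F(ω) = \begin{cases} \frac{3 \pi \left(14 - \left|{\omega}\right|\right)}{14} & \text{for}\: \omega > -14 \wedge \omega < 14 \\0 & \text{otherwise} \end{cases}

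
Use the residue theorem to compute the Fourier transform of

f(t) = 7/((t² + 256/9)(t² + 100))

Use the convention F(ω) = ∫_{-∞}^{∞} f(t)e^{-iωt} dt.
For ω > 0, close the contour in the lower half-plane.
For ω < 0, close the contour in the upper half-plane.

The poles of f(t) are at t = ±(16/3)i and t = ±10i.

Let g(z) = f(z)e^{-iωz}; for large |z| the factor e^{-iωz} decays in the lower half-plane when ω > 0 and in the upper half-plane when ω < 0.

Case ω > 0 (lower half-plane, clockwise contour ⇒ F(ω) = -2πi·ΣRes):
  Res_{z = - \frac{16 i}{3}} g(z) = \frac{27 i e^{- \frac{16 \omega}{3}}}{2944}
  Res_{z = - 10 i} g(z) = - \frac{9 i e^{- 10 \omega}}{1840}
  F(ω) = -2πi·ΣRes = - \frac{9 \pi e^{- 10 \omega}}{920} + \frac{27 \pi e^{- \frac{16 \omega}{3}}}{1472}

Case ω < 0 (upper half-plane, counterclockwise contour ⇒ F(ω) = +2πi·ΣRes):
  Res_{z = \frac{16 i}{3}} g(z) = - \frac{27 i e^{\frac{16 \omega}{3}}}{2944}
  Res_{z = 10 i} g(z) = \frac{9 i e^{10 \omega}}{1840}
  F(ω) = 2πi·ΣRes = \frac{9 \pi \left(15 e^{\frac{16 \omega}{3}} - 8 e^{10 \omega}\right)}{7360}

Both cases combine into a single formula in |ω|:

F(ω) = - \frac{9 \pi e^{- 10 \left|{\omega}\right|}}{920} + \frac{27 \pi e^{- \frac{16 \left|{\omega}\right|}{3}}}{1472}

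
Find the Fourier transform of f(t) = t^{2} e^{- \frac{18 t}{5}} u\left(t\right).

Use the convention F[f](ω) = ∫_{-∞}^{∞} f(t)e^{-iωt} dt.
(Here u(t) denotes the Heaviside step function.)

F(ω) = \frac{250}{\left(5 i \omega + 18\right)^{3}}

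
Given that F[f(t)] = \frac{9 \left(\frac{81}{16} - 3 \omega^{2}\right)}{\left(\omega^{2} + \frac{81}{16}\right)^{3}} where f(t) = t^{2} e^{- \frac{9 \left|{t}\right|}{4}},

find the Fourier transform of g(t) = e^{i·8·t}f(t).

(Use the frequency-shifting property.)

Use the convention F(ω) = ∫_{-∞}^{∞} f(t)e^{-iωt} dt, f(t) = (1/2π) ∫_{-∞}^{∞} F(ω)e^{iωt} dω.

F[g](ω) = \frac{6912 \left(27 - 16 \left(\omega - 8\right)^{2}\right)}{\left(16 \left(\omega - 8\right)^{2} + 81\right)^{3}}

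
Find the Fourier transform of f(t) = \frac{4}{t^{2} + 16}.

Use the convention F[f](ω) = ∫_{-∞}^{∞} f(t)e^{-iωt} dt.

F(ω) = \pi e^{- 4 \left|{\omega}\right|}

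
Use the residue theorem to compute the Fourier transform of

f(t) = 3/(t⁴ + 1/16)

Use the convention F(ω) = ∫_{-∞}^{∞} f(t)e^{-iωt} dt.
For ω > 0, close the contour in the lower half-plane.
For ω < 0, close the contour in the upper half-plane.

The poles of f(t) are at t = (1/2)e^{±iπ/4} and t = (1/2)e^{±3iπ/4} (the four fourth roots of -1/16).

Let g(z) = f(z)e^{-iωz}; for large |z| the factor e^{-iωz} decays in the lower half-plane when ω > 0 and in the upper half-plane when ω < 0.

Case ω > 0 (lower half-plane, clockwise contour ⇒ F(ω) = -2πi·ΣRes):
  Res_{z = - \frac{\sqrt{2}}{4} - \frac{\sqrt{2} i}{4}} g(z) = \sqrt{2} \left(3 + 3 i\right) e^{\frac{\sqrt{2} \omega \left(-1 + i\right)}{4}}
  Res_{z = \frac{\sqrt{2}}{4} - \frac{\sqrt{2} i}{4}} g(z) = \sqrt{2} \left(-3 + 3 i\right) e^{- \frac{\sqrt{2} \omega \left(1 + i\right)}{4}}
  F(ω) = -2πi·ΣRes = 6 \sqrt{2} \pi \left(\left(1 - i\right) e^{\frac{\sqrt{2} i \omega}{2}} + 1 + i\right) e^{- \frac{\sqrt{2} \omega \left(1 + i\right)}{4}} = 24 \pi e^{- \frac{\sqrt{2} \omega}{4}} \sin{\left(\frac{\sqrt{2} \omega}{4} + \frac{\pi}{4} \right)}

Case ω < 0 (upper half-plane, counterclockwise contour ⇒ F(ω) = +2πi·ΣRes):
  Res_{z = \frac{\sqrt{2}}{4} + \frac{\sqrt{2} i}{4}} g(z) = \sqrt{2} \left(-3 - 3 i\right) e^{\frac{\sqrt{2} \omega \left(1 - i\right)}{4}}
  Res_{z = - \frac{\sqrt{2}}{4} + \frac{\sqrt{2} i}{4}} g(z) = \sqrt{2} \left(3 - 3 i\right) e^{\frac{\sqrt{2} \omega \left(1 + i\right)}{4}}
  F(ω) = 2πi·ΣRes = - 6 \sqrt{2} i \pi \left(\left(1 + i\right) e^{\frac{\sqrt{2} \omega \left(1 - i\right)}{4}} - \left(1 - i\right) e^{\frac{\sqrt{2} \omega \left(1 + i\right)}{4}}\right) = 24 \pi e^{\frac{\sqrt{2} \omega}{4}} \cos{\left(\frac{\sqrt{2} \omega}{4} + \frac{\pi}{4} \right)}

Both cases combine into a single formula in |ω|:

F(ω) = 24 \pi e^{- \frac{\sqrt{2} \left|{\omega}\right|}{4}} \sin{\left(\frac{\sqrt{2} \left|{\omega}\right|}{4} + \frac{\pi}{4} \right)}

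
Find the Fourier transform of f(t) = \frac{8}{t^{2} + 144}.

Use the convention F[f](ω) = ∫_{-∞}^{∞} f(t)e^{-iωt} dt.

F(ω) = \frac{2 \pi e^{- 12 \left|{\omega}\right|}}{3}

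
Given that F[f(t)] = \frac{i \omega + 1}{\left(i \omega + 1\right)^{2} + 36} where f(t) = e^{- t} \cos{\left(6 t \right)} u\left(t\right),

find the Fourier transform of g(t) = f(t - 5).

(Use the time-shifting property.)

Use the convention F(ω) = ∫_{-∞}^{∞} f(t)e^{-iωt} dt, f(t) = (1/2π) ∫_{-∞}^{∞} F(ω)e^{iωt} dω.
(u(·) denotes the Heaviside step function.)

F[g](ω) = \frac{\left(i \omega + 1\right) e^{- 5 i \omega}}{\left(i \omega + 1\right)^{2} + 36}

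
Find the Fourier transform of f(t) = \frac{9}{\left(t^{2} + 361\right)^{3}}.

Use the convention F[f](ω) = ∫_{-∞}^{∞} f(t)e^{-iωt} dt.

F(ω) = \frac{9 \pi \left(361 \omega^{2} + 57 \left|{\omega}\right| + 3\right) e^{- 19 \left|{\omega}\right|}}{19808792}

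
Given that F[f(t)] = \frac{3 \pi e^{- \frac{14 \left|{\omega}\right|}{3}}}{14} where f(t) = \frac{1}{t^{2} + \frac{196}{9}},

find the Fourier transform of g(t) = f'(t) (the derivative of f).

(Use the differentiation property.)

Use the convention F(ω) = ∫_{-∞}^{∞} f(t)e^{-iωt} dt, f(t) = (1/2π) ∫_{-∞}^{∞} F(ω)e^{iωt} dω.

F[g](ω) = \frac{3 i \pi \omega e^{- \frac{14 \left|{\omega}\right|}{3}}}{14}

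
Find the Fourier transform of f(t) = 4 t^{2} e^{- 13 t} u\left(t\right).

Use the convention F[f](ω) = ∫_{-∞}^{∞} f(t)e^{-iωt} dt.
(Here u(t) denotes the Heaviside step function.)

F(ω) = \frac{8}{\left(i \omega + 13\right)^{3}}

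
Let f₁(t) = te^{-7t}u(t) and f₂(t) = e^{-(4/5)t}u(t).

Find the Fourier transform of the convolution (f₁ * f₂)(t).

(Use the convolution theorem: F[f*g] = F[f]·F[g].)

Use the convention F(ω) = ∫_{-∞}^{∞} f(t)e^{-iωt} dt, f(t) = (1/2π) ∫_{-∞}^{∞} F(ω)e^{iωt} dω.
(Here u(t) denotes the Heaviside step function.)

F[f₁*f₂](ω) = \frac{5}{\left(i \omega + 7\right)^{2} \left(5 i \omega + 4\right)}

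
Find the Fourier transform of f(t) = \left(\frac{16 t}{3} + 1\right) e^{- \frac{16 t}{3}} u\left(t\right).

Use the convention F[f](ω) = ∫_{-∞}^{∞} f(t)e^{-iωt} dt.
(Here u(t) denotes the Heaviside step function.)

F(ω) = \frac{3 \left(- 3 i \omega - 32\right)}{9 \omega^{2} - 96 i \omega - 256}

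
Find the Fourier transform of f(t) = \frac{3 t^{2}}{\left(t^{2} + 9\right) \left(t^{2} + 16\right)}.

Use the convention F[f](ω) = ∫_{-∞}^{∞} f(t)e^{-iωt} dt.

F(ω) = \frac{3 \pi \left(4 - 3 e^{\left|{\omega}\right|}\right) e^{- 4 \left|{\omega}\right|}}{7}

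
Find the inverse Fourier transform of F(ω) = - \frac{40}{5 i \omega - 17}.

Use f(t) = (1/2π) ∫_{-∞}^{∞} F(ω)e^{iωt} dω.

f(t) = 8 e^{\frac{17 t}{5}} u\left(- t\right)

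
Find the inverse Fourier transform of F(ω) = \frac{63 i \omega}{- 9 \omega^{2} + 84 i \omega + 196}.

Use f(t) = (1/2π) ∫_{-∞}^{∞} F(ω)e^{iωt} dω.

f(t) = 7 \left(1 - \frac{14 t}{3}\right) e^{- \frac{14 t}{3}} u\left(t\right)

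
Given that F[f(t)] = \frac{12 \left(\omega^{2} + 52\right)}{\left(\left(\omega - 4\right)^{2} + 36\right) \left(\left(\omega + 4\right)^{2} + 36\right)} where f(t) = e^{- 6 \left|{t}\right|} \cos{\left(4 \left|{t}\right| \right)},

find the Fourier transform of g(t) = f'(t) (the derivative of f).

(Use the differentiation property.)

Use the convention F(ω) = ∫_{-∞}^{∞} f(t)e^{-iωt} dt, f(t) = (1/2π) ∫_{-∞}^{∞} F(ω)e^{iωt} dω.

F[g](ω) = \frac{12 i \omega \left(\omega^{2} + 52\right)}{\omega^{4} + 40 \omega^{2} + 2704}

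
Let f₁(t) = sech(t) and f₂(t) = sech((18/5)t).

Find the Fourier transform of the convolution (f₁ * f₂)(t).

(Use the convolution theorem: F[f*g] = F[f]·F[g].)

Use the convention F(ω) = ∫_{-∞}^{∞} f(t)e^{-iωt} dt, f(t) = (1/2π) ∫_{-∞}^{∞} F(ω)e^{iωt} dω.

F[f₁*f₂](ω) = \frac{5 \pi^{2}}{18 \cosh{\left(\frac{5 \pi \omega}{36} \right)} \cosh{\left(\frac{\pi \omega}{2} \right)}}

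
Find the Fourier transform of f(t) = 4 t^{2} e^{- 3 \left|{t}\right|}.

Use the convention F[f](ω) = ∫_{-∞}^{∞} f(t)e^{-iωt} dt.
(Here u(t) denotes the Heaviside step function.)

F(ω) = \frac{144 \left(3 - \omega^{2}\right)}{\left(\omega^{2} + 9\right)^{3}}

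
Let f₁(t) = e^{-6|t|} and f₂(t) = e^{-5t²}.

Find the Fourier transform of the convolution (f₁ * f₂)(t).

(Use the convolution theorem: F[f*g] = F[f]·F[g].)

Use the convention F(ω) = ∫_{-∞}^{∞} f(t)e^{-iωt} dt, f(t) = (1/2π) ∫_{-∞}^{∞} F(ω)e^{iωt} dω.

F[f₁*f₂](ω) = \frac{12 \sqrt{5} \sqrt{\pi} e^{- \frac{\omega^{2}}{20}}}{5 \left(\omega^{2} + 36\right)}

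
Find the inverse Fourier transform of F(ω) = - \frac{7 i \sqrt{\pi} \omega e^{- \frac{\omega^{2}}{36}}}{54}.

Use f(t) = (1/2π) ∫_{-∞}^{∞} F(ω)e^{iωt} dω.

f(t) = 7 t e^{- 9 t^{2}}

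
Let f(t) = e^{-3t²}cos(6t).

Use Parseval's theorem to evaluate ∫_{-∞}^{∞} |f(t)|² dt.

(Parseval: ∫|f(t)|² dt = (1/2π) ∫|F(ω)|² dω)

∫|f(t)|² dt = \frac{\sqrt{6} \sqrt{\pi} \left(1 + e^{6}\right)}{12 e^{6}}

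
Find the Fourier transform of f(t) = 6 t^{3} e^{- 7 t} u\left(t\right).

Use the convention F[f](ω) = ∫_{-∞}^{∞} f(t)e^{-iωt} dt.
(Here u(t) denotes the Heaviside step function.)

F(ω) = \frac{36}{\left(i \omega + 7\right)^{4}}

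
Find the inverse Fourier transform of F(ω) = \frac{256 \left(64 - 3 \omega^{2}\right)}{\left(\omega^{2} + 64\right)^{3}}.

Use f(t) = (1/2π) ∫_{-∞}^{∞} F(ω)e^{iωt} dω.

f(t) = 8 t^{2} e^{- 8 \left|{t}\right|}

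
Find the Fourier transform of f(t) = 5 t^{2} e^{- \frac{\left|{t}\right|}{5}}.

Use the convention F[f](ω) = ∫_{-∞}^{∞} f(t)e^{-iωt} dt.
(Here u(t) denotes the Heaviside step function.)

F(ω) = \frac{2500 \left(1 - 75 \omega^{2}\right)}{\left(25 \omega^{2} + 1\right)^{3}}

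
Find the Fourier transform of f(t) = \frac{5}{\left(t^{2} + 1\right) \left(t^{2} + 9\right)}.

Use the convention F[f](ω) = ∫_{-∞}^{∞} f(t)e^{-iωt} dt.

F(ω) = \frac{5 \pi \left(3 e^{2 \left|{\omega}\right|} - 1\right) e^{- 3 \left|{\omega}\right|}}{24}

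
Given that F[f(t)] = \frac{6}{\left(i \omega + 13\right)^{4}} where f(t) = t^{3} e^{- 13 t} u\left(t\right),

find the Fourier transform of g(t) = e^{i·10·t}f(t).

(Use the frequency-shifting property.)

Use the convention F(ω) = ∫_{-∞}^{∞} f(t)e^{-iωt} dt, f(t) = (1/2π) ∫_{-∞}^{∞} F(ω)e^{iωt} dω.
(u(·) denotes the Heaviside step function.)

F[g](ω) = \frac{6}{\left(i \left(\omega - 10\right) + 13\right)^{4}}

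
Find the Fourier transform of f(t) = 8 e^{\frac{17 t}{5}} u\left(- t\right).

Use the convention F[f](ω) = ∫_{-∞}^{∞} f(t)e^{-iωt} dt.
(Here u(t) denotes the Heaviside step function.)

F(ω) = - \frac{40}{5 i \omega - 17}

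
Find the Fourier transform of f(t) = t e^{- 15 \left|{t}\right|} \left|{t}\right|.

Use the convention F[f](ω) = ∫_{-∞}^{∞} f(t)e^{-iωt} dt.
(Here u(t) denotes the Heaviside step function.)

F(ω) = \frac{4 i \omega \left(\omega^{2} - 675\right)}{\left(\omega^{2} + 225\right)^{3}}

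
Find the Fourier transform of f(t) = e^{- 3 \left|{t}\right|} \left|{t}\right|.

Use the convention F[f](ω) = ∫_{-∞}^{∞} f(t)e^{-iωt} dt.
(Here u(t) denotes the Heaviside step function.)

F(ω) = \frac{2 \left(9 - \omega^{2}\right)}{\left(\omega^{2} + 9\right)^{2}}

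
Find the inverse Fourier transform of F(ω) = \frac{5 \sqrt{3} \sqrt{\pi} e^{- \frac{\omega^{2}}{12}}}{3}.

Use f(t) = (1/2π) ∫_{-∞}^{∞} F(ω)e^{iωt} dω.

f(t) = 5 e^{- 3 t^{2}}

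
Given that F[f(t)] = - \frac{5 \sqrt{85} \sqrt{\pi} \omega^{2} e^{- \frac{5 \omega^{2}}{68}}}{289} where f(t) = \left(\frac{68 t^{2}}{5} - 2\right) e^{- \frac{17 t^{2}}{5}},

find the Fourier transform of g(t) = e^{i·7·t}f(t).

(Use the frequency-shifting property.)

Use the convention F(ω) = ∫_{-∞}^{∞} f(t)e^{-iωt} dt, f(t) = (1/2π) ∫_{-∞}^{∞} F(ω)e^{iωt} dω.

F[g](ω) = - \frac{5 \sqrt{85} \sqrt{\pi} \left(\omega - 7\right)^{2} e^{- \frac{5 \left(\omega - 7\right)^{2}}{68}}}{289}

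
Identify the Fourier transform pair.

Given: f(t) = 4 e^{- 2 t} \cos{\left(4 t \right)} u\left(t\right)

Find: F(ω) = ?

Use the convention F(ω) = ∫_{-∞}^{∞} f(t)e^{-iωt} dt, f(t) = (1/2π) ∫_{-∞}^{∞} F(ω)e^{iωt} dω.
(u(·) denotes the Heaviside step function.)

F(ω) = \frac{4 \left(i \omega + 2\right)}{\left(i \omega + 2\right)^{2} + 16}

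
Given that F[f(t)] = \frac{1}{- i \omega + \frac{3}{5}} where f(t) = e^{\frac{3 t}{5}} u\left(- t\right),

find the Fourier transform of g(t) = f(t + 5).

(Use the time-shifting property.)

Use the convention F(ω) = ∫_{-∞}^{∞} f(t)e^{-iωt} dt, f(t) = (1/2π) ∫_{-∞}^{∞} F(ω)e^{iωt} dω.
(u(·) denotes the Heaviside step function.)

F[g](ω) = - \frac{5 e^{5 i \omega}}{5 i \omega - 3}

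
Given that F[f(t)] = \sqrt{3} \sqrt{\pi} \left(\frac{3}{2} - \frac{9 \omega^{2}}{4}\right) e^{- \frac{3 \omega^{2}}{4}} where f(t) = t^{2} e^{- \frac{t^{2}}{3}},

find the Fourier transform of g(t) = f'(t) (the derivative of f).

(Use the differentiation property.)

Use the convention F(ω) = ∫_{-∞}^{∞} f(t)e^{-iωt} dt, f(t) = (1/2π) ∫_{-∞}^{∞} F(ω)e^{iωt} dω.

F[g](ω) = \frac{3 \sqrt{3} i \sqrt{\pi} \omega \left(2 - 3 \omega^{2}\right) e^{- \frac{3 \omega^{2}}{4}}}{4}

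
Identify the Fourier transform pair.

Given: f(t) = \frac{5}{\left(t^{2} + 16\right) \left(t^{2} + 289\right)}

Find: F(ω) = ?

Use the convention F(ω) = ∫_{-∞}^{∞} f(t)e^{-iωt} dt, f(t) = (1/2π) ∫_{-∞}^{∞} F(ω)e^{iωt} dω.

F(ω) = \frac{5 \pi \left(17 e^{13 \left|{\omega}\right|} - 4\right) e^{- 17 \left|{\omega}\right|}}{18564}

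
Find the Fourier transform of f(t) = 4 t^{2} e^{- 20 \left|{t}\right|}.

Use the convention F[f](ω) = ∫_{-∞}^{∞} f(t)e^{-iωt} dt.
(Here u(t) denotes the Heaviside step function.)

F(ω) = \frac{320 \left(400 - 3 \omega^{2}\right)}{\left(\omega^{2} + 400\right)^{3}}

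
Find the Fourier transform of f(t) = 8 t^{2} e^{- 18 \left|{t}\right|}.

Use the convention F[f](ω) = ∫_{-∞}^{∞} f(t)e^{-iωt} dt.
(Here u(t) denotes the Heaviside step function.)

F(ω) = \frac{1728 \left(108 - \omega^{2}\right)}{\left(\omega^{2} + 324\right)^{3}}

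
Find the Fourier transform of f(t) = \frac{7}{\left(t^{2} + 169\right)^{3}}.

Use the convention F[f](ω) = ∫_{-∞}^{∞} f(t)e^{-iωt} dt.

F(ω) = \frac{7 \pi \left(169 \omega^{2} + 39 \left|{\omega}\right| + 3\right) e^{- 13 \left|{\omega}\right|}}{2970344}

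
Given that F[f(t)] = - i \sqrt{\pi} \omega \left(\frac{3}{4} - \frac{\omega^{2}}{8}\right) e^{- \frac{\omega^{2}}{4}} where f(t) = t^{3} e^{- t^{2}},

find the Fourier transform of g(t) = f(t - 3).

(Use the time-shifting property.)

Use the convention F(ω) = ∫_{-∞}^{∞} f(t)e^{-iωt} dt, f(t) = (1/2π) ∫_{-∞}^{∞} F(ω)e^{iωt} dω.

F[g](ω) = \frac{i \sqrt{\pi} \omega \left(\omega^{2} - 6\right) e^{- \frac{\omega \left(\omega + 12 i\right)}{4}}}{8}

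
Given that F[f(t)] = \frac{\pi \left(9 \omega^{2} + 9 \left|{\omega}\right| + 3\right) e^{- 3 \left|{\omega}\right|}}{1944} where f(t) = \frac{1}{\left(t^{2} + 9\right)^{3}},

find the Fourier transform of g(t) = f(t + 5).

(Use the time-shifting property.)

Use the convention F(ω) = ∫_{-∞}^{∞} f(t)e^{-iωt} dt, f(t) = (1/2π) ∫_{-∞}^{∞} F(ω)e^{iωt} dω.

F[g](ω) = \frac{\pi \left(3 \omega^{2} + 3 \left|{\omega}\right| + 1\right) e^{5 i \omega - 3 \left|{\omega}\right|}}{648}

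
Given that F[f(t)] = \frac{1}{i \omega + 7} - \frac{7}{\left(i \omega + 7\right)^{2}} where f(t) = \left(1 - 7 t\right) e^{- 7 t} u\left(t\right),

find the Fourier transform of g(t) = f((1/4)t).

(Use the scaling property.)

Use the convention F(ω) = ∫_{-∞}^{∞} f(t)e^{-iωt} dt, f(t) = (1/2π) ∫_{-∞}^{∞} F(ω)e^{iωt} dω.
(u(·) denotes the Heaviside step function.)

F[g](ω) = \frac{16 i \omega}{- 16 \omega^{2} + 56 i \omega + 49}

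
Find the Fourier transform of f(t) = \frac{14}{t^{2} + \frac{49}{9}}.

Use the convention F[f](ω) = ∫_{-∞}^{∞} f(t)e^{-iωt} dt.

F(ω) = 6 \pi e^{- \frac{7 \left|{\omega}\right|}{3}}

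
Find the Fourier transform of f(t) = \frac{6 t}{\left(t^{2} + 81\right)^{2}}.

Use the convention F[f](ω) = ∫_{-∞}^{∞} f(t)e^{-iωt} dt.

F(ω) = - \frac{i \pi \omega e^{- 9 \left|{\omega}\right|}}{3}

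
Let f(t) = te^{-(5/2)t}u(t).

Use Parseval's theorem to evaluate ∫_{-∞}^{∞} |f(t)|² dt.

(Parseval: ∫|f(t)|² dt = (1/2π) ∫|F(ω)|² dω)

∫|f(t)|² dt = \frac{2}{125}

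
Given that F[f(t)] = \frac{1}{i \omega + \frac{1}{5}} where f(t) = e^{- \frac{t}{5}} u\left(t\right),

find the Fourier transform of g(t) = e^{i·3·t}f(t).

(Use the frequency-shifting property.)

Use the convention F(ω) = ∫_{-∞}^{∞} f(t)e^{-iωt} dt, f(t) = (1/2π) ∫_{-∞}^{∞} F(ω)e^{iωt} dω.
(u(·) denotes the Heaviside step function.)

F[g](ω) = \frac{5}{5 i \left(\omega - 3\right) + 1}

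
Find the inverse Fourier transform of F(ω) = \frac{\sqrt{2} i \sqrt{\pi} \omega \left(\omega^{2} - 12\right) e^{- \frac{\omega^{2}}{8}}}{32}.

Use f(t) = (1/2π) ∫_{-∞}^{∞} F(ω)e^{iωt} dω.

f(t) = 4 t^{3} e^{- 2 t^{2}}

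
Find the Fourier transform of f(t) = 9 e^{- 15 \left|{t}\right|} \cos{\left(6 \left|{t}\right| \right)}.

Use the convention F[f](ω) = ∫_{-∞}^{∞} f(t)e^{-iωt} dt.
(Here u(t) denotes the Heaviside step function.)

F(ω) = \frac{270 \left(\omega^{2} + 261\right)}{\omega^{4} + 378 \omega^{2} + 68121}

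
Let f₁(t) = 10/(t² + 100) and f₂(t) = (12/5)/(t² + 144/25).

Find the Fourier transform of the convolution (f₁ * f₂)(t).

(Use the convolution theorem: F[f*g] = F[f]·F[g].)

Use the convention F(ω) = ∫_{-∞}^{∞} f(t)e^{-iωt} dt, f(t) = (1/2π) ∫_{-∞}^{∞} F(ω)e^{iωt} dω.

F[f₁*f₂](ω) = \pi^{2} e^{- \frac{62 \left|{\omega}\right|}{5}}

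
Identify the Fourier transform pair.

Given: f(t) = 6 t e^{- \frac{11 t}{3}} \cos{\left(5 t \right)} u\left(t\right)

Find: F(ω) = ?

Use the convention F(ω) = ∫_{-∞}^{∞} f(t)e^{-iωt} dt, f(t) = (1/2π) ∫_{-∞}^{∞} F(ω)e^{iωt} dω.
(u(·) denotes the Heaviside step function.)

F(ω) = \frac{54 \left(\left(3 i \omega + 11\right)^{2} - 225\right)}{\left(\left(3 i \omega + 11\right)^{2} + 225\right)^{2}}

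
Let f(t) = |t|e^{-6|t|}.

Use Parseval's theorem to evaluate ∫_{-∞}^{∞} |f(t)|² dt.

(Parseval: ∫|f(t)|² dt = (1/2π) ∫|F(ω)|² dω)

∫|f(t)|² dt = \frac{1}{432}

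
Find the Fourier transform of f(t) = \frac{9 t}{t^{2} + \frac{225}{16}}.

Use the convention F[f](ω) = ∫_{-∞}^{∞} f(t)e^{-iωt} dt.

F(ω) = - 9 i \pi e^{- \frac{15 \left|{\omega}\right|}{4}} \operatorname{sign}{\left(\omega \right)}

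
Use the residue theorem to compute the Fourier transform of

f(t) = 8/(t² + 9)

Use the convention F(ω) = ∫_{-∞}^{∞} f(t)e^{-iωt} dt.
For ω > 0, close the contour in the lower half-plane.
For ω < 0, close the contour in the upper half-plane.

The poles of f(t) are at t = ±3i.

Let g(z) = f(z)e^{-iωz}; for large |z| the factor e^{-iωz} decays in the lower half-plane when ω > 0 and in the upper half-plane when ω < 0.

Case ω > 0 (lower half-plane, clockwise contour ⇒ F(ω) = -2πi·ΣRes):
  Res_{z = - 3 i} g(z) = \frac{4 i e^{- 3 \omega}}{3}
  F(ω) = -2πi·ΣRes = \frac{8 \pi e^{- 3 \omega}}{3}

Case ω < 0 (upper half-plane, counterclockwise contour ⇒ F(ω) = +2πi·ΣRes):
  Res_{z = 3 i} g(z) = - \frac{4 i e^{3 \omega}}{3}
  F(ω) = 2πi·ΣRes = \frac{8 \pi e^{3 \omega}}{3}

Both cases combine into a single formula in |ω|:

F(ω) = \frac{8 \pi e^{- 3 \left|{\omega}\right|}}{3}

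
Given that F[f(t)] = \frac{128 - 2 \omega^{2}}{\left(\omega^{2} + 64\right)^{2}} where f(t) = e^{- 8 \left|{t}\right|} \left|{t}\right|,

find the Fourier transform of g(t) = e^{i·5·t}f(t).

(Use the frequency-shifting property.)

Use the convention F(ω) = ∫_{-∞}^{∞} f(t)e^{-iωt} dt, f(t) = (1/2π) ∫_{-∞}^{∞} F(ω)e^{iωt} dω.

F[g](ω) = \frac{2 \left(64 - \left(\omega - 5\right)^{2}\right)}{\left(\left(\omega - 5\right)^{2} + 64\right)^{2}}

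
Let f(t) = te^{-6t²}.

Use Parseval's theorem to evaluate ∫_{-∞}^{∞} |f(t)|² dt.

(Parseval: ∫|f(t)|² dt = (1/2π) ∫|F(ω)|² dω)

∫|f(t)|² dt = \frac{\sqrt{3} \sqrt{\pi}}{144}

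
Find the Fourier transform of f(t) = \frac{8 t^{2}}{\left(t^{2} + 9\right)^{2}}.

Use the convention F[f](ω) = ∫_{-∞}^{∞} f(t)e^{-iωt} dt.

F(ω) = \frac{4 \pi \left(1 - 3 \left|{\omega}\right|\right) e^{- 3 \left|{\omega}\right|}}{3}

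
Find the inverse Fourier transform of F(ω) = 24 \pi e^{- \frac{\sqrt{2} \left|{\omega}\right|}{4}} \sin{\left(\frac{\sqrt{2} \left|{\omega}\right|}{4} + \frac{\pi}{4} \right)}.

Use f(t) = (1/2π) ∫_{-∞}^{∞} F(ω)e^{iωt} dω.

f(t) = \frac{3}{t^{4} + \frac{1}{16}}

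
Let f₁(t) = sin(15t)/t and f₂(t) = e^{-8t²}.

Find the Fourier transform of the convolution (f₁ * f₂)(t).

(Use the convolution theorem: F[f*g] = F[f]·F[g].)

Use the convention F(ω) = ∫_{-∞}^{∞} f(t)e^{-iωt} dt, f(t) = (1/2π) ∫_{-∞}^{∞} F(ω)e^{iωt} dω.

F[f₁*f₂](ω) = \begin{cases} \frac{\sqrt{2} \pi^{\frac{3}{2}} e^{- \frac{\omega^{2}}{32}}}{4} & \text{for}\: \omega > -15 \wedge \omega < 15 \\0 & \text{otherwise} \end{cases}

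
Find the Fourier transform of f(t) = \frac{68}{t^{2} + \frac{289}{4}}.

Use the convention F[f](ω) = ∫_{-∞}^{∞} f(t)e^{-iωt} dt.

F(ω) = 8 \pi e^{- \frac{17 \left|{\omega}\right|}{2}}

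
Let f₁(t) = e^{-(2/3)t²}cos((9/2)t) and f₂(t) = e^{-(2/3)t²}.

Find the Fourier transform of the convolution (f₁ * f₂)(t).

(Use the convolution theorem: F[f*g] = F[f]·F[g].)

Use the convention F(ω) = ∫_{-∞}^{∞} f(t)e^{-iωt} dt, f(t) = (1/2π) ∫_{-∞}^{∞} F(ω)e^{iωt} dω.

F[f₁*f₂](ω) = \frac{3 \pi \left(e^{\frac{27 \omega}{4}} + 1\right) e^{- \frac{3 \omega^{2}}{4} - \frac{27 \omega}{8} - \frac{243}{32}}}{4}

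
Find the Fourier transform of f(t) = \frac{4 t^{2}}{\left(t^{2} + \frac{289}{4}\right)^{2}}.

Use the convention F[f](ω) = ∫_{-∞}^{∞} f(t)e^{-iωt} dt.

F(ω) = \frac{2 \pi \left(2 - 17 \left|{\omega}\right|\right) e^{- \frac{17 \left|{\omega}\right|}{2}}}{17}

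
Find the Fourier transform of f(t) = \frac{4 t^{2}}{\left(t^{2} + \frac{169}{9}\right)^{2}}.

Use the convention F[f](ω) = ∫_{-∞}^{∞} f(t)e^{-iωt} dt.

F(ω) = \frac{2 \pi \left(3 - 13 \left|{\omega}\right|\right) e^{- \frac{13 \left|{\omega}\right|}{3}}}{13}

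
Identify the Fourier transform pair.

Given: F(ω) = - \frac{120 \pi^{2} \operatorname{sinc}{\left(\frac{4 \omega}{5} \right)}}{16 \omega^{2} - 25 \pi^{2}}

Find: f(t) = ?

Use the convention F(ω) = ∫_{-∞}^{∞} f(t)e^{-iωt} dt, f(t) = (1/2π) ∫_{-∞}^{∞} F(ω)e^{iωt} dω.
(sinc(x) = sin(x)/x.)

f(t) = 6 \left(\begin{cases} \frac{\cos{\left(\frac{5 \pi t}{4} \right)}}{2} + \frac{1}{2} & \text{for}\: \left|{t}\right| < \frac{4}{5} \\0 & \text{otherwise} \end{cases}\right)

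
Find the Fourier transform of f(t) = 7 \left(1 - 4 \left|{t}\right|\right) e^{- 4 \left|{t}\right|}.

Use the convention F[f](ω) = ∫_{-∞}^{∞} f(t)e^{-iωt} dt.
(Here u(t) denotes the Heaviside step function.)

F(ω) = \frac{112 \omega^{2}}{\left(\omega^{2} + 16\right)^{2}}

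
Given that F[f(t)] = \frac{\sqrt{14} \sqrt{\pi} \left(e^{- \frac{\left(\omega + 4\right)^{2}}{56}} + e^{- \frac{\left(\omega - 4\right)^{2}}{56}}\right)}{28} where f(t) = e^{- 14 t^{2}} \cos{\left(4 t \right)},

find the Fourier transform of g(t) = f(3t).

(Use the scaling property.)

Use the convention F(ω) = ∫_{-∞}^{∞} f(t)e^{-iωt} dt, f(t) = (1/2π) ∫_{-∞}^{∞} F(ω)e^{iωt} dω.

F[g](ω) = \frac{\sqrt{14} \sqrt{\pi} \left(e^{\frac{2 \omega}{21}} + 1\right) e^{- \frac{\omega^{2}}{504} - \frac{\omega}{21} - \frac{2}{7}}}{84}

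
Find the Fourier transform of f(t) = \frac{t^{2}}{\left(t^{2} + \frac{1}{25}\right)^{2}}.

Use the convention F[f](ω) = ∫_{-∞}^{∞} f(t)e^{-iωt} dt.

F(ω) = \frac{\pi \left(5 - \left|{\omega}\right|\right) e^{- \frac{\left|{\omega}\right|}{5}}}{2}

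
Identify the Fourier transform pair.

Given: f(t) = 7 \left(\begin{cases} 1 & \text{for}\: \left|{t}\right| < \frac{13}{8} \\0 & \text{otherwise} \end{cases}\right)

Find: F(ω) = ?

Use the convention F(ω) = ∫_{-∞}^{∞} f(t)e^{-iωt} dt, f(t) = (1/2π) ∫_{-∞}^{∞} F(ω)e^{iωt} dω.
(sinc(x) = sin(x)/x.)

F(ω) = \frac{91 \operatorname{sinc}{\left(\frac{13 \omega}{8} \right)}}{4}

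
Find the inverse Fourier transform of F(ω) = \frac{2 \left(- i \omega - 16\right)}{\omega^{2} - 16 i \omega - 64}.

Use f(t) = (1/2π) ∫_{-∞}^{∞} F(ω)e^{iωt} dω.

f(t) = 2 \left(8 t + 1\right) e^{- 8 t} u\left(t\right)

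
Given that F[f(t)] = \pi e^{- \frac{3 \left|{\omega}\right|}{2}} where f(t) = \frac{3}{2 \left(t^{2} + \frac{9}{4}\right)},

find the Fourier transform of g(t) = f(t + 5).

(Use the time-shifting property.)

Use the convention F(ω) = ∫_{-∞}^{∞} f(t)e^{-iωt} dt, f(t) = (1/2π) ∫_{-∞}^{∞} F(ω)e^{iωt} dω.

F[g](ω) = \pi e^{5 i \omega - \frac{3 \left|{\omega}\right|}{2}}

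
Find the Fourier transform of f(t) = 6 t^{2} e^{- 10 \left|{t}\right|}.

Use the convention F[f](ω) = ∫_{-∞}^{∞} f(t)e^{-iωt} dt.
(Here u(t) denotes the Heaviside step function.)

F(ω) = \frac{240 \left(100 - 3 \omega^{2}\right)}{\left(\omega^{2} + 100\right)^{3}}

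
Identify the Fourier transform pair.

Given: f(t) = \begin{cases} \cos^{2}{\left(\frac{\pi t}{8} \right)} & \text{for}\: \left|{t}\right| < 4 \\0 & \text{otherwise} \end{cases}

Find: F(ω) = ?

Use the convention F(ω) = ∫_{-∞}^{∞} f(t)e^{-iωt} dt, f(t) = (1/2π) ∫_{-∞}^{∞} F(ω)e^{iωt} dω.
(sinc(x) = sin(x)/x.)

F(ω) = - \frac{4 \pi^{2} \operatorname{sinc}{\left(4 \omega \right)}}{16 \omega^{2} - \pi^{2}}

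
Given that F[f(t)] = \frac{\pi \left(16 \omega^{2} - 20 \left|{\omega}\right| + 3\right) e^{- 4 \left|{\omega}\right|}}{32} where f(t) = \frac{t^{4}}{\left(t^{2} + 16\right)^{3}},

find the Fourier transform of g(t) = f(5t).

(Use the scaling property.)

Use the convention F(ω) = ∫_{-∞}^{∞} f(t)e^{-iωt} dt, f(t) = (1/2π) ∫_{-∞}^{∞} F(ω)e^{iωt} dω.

F[g](ω) = \frac{\pi \left(16 \omega^{2} - 100 \left|{\omega}\right| + 75\right) e^{- \frac{4 \left|{\omega}\right|}{5}}}{4000}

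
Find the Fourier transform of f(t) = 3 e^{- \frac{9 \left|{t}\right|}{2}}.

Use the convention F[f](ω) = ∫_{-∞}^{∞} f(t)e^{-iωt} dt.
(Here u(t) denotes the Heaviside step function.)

F(ω) = \frac{108}{4 \omega^{2} + 81}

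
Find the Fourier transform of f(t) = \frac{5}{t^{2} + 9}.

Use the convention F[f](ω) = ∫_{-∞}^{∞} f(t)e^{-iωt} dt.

F(ω) = \frac{5 \pi e^{- 3 \left|{\omega}\right|}}{3}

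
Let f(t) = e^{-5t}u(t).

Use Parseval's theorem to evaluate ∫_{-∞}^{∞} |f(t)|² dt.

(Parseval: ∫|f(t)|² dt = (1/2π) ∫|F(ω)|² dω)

∫|f(t)|² dt = \frac{1}{10}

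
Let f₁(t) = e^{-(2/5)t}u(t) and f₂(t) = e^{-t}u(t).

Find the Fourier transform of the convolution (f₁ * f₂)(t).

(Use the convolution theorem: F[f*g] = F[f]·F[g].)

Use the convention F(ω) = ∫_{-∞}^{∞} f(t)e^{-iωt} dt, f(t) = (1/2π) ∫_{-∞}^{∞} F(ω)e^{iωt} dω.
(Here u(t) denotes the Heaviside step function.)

F[f₁*f₂](ω) = \frac{5}{\left(i \omega + 1\right) \left(5 i \omega + 2\right)}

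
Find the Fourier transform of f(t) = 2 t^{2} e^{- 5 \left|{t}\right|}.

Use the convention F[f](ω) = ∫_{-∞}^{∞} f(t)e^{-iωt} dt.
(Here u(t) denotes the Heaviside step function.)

F(ω) = \frac{40 \left(25 - 3 \omega^{2}\right)}{\left(\omega^{2} + 25\right)^{3}}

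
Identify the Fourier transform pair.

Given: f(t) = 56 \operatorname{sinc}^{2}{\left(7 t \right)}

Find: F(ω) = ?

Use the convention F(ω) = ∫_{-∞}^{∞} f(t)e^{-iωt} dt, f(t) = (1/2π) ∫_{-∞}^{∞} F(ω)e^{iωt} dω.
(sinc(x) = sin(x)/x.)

F(ω) = \begin{cases} \frac{4 \pi \left(14 - \left|{\omega}\right|\right)}{7} & \text{for}\: \omega > -14 \wedge \omega < 14 \\0 & \text{otherwise} \end{cases}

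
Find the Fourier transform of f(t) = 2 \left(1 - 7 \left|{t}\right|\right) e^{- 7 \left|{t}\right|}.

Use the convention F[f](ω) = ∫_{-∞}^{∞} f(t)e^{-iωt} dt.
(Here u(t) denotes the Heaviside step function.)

F(ω) = \frac{56 \omega^{2}}{\left(\omega^{2} + 49\right)^{2}}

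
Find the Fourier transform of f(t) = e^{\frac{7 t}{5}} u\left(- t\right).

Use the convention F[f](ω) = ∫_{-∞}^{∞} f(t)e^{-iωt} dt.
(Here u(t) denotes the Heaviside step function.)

F(ω) = - \frac{5}{5 i \omega - 7}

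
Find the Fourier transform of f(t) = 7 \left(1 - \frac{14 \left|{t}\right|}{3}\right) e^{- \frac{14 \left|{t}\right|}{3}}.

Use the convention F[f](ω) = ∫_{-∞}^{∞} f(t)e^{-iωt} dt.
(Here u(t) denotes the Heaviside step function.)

F(ω) = \frac{10584 \omega^{2}}{\left(9 \omega^{2} + 196\right)^{2}}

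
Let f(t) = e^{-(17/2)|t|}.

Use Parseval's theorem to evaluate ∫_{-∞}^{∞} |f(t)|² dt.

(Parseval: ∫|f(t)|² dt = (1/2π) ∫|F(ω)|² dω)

∫|f(t)|² dt = \frac{2}{17}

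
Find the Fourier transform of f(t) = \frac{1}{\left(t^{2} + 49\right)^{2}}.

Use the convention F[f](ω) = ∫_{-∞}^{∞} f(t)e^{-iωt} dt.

F(ω) = \frac{\pi \left(7 \left|{\omega}\right| + 1\right) e^{- 7 \left|{\omega}\right|}}{686}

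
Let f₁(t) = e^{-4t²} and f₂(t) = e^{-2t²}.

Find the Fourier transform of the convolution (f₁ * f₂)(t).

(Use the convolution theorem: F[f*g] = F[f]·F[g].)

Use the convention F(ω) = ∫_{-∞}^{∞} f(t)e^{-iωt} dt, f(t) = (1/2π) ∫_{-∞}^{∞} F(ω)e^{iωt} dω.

F[f₁*f₂](ω) = \frac{\sqrt{2} \pi e^{- \frac{3 \omega^{2}}{16}}}{4}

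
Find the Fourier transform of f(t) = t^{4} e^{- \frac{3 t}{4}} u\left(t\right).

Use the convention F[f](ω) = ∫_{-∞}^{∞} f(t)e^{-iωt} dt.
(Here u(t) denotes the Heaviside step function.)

F(ω) = \frac{24576}{\left(4 i \omega + 3\right)^{5}}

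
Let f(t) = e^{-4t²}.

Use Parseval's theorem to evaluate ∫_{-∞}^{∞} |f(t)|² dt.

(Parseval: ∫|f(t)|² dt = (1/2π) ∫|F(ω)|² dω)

∫|f(t)|² dt = \frac{\sqrt{2} \sqrt{\pi}}{4}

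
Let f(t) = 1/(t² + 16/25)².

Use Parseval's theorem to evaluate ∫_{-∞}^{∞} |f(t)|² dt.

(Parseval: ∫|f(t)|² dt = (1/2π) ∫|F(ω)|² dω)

∫|f(t)|² dt = \frac{390625 \pi}{262144}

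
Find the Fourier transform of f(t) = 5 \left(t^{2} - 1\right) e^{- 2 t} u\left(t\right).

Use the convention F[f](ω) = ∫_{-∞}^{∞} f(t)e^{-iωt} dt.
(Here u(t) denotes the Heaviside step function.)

F(ω) = \frac{5 \left(2 i \omega - \left(i \omega + 2\right)^{3} + 4\right)}{\left(i \omega + 2\right)^{4}}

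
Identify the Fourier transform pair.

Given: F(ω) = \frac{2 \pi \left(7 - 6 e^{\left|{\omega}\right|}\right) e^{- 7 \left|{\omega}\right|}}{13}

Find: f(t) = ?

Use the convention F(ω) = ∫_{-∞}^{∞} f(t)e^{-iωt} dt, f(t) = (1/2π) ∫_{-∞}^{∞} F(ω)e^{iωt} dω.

f(t) = \frac{2 t^{2}}{\left(t^{2} + 36\right) \left(t^{2} + 49\right)}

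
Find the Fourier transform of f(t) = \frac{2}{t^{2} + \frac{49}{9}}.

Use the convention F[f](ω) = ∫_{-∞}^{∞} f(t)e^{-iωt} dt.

F(ω) = \frac{6 \pi e^{- \frac{7 \left|{\omega}\right|}{3}}}{7}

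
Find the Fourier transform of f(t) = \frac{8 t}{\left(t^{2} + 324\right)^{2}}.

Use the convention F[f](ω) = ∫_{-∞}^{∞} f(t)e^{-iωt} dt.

F(ω) = - \frac{2 i \pi \omega e^{- 18 \left|{\omega}\right|}}{9}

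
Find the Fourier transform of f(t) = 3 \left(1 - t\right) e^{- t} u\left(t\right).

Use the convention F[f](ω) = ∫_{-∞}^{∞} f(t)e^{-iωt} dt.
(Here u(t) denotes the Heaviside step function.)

F(ω) = \frac{3 i \omega}{- \omega^{2} + 2 i \omega + 1}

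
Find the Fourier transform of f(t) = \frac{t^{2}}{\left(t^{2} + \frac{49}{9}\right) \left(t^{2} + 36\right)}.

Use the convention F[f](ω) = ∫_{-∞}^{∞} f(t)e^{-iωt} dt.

F(ω) = \frac{54 \pi e^{- 6 \left|{\omega}\right|}}{275} - \frac{21 \pi e^{- \frac{7 \left|{\omega}\right|}{3}}}{275}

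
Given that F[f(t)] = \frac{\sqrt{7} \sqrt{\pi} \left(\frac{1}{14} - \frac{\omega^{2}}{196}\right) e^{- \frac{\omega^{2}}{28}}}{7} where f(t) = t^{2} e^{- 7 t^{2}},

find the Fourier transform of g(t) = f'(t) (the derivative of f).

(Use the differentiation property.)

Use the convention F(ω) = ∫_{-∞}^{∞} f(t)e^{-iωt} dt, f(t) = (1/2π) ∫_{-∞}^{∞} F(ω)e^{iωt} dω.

F[g](ω) = \frac{\sqrt{7} i \sqrt{\pi} \omega \left(14 - \omega^{2}\right) e^{- \frac{\omega^{2}}{28}}}{1372}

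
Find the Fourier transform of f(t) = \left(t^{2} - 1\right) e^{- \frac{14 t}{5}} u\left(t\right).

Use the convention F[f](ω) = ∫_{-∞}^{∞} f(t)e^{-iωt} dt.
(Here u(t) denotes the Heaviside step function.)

F(ω) = \frac{5 \left(250 i \omega - \left(5 i \omega + 14\right)^{3} + 700\right)}{\left(5 i \omega + 14\right)^{4}}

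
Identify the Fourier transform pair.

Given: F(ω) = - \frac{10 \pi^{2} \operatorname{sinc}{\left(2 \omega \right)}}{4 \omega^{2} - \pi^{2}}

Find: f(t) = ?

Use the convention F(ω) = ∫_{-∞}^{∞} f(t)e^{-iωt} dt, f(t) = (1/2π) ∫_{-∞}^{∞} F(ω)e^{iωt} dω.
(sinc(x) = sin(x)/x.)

f(t) = 5 \left(\begin{cases} \frac{\cos{\left(\frac{\pi t}{2} \right)}}{2} + \frac{1}{2} & \text{for}\: \left|{t}\right| < 2 \\0 & \text{otherwise} \end{cases}\right)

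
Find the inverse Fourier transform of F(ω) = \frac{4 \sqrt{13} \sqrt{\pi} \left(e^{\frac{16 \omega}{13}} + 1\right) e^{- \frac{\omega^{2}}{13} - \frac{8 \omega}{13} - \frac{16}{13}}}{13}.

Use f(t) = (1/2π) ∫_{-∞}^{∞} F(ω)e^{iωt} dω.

f(t) = 4 e^{- \frac{13 t^{2}}{4}} \cos{\left(4 t \right)}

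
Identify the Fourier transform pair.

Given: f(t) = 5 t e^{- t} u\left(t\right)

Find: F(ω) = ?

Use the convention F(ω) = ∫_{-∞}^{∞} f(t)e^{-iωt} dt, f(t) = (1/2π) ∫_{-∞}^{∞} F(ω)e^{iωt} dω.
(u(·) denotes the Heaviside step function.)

F(ω) = \frac{5}{\left(i \omega + 1\right)^{2}}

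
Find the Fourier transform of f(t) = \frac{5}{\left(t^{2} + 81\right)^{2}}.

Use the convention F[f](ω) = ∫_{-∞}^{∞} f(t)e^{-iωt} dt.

F(ω) = \frac{5 \pi \left(9 \left|{\omega}\right| + 1\right) e^{- 9 \left|{\omega}\right|}}{1458}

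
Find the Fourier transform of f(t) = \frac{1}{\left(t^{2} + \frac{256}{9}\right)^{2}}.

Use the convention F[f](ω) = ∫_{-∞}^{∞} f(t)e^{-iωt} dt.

F(ω) = \frac{9 \pi \left(16 \left|{\omega}\right| + 3\right) e^{- \frac{16 \left|{\omega}\right|}{3}}}{8192}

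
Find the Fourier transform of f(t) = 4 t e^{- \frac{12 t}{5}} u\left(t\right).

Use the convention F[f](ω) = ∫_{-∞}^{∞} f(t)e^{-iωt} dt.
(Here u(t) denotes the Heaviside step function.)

F(ω) = \frac{100}{\left(5 i \omega + 12\right)^{2}}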